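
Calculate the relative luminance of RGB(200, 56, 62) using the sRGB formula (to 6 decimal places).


Linearize each channel (sRGB transfer function): c = v/255; c_lin = c/12.92 if c ≤ 0.04045, else ((c+0.055)/1.055)^2.4
  R: 200/255 ≈ 0.784314 > 0.04045 → ((0.784314+0.055)/1.055)^2.4 ≈ 0.577580
  G: 56/255 ≈ 0.219608 > 0.04045 → ((0.219608+0.055)/1.055)^2.4 ≈ 0.039546
  B: 62/255 ≈ 0.243137 > 0.04045 → ((0.243137+0.055)/1.055)^2.4 ≈ 0.048172
R_lin = 0.577580, G_lin = 0.039546, B_lin = 0.048172
L = 0.2126×R + 0.7152×G + 0.0722×B
L = 0.2126×0.577580 + 0.7152×0.039546 + 0.0722×0.048172
L ≈ 0.154555


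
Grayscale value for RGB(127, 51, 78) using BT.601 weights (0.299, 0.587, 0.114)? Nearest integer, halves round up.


Gray = 0.299×R + 0.587×G + 0.114×B
Gray = 0.299×127 + 0.587×51 + 0.114×78
Gray = 37.973 + 29.937 + 8.892
Gray = 76.802 → round half up → 77
Gray = 77


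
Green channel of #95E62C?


Color: #95E62C
R = 95 = 149
G = E6 = 230
B = 2C = 44
Green = 230


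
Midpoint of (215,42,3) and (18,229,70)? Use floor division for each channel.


Midpoint: each channel = ⌊(C₁+C₂)/2⌋
R: ⌊(215+18)/2⌋ = 116
G: ⌊(42+229)/2⌋ = 135
B: ⌊(3+70)/2⌋ = 36
= RGB(116, 135, 36)


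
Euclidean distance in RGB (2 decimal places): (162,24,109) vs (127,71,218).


d = √[(R₁-R₂)² + (G₁-G₂)² + (B₁-B₂)²]
d = √[(162-127)² + (24-71)² + (109-218)²]
d = √[1225 + 2209 + 11881]
d = √15315
d ≈ 123.75


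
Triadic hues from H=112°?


Triadic: equally spaced at 120° intervals
H1 = 112°
H2 = (112 + 120) mod 360 = 232°
H3 = (112 + 240) mod 360 = 352°
Triadic = 112°, 232°, 352°


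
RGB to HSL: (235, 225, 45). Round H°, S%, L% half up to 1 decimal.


Normalize: R'=235/255≈0.9216, G'=225/255≈0.8824, B'=45/255≈0.1765
Max=235/255, Min=45/255, Δ=Max-Min=190/255
L = (Max+Min)/2 = (235+45)/510 = 280/510 = 0.54901… → L = 54.9%
L > 0.5 → S = Δ/(2-Max-Min) = 190/(510-235-45) = 190/230 = 0.82608… → S = 82.6%
(the 1/255 factors cancel in S and H, so raw channel differences can be used)
Max is R' → H = 60 × (((G-B)/Δ) mod 6) = 60 × (((225-45)/190) mod 6)
  180/190 = 0.9473…
  H = 60 × 0.9473… = 56.842…° → H = 56.8°
= HSL(56.8°, 82.6%, 54.9%)


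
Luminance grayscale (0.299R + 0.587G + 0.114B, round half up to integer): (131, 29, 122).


Gray = 0.299×R + 0.587×G + 0.114×B
Gray = 0.299×131 + 0.587×29 + 0.114×122
Gray = 39.169 + 17.023 + 13.908
Gray = 70.100 → round half up → 70
Gray = 70


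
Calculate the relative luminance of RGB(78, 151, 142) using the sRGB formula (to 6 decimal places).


Linearize each channel (sRGB transfer function): c = v/255; c_lin = c/12.92 if c ≤ 0.04045, else ((c+0.055)/1.055)^2.4
  R: 78/255 ≈ 0.305882 > 0.04045 → ((0.305882+0.055)/1.055)^2.4 ≈ 0.076185
  G: 151/255 ≈ 0.592157 > 0.04045 → ((0.592157+0.055)/1.055)^2.4 ≈ 0.309469
  B: 142/255 ≈ 0.556863 > 0.04045 → ((0.556863+0.055)/1.055)^2.4 ≈ 0.270498
R_lin = 0.076185, G_lin = 0.309469, B_lin = 0.270498
L = 0.2126×R + 0.7152×G + 0.0722×B
L = 0.2126×0.076185 + 0.7152×0.309469 + 0.0722×0.270498
L ≈ 0.257059


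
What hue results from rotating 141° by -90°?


New hue = (H + rotation) mod 360
New hue = (141 -90) mod 360
= 51 mod 360
= 51°


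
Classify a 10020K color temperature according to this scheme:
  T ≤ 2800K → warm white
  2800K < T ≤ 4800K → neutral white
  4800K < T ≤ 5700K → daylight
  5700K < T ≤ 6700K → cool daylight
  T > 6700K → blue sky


Temperature: 10020K
10020K > 6700K → blue sky
Classification: blue sky


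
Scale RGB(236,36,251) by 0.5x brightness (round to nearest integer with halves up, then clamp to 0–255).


Multiply each channel by 0.5, round half up, clamp to [0, 255]
R: 236×0.5 = 118
G: 36×0.5 = 18
B: 251×0.5 = 125.5 → round → 126
= RGB(118, 18, 126)


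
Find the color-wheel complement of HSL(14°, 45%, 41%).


Complement = opposite side of color wheel = hue + 180°
H' = (14 + 180) mod 360 = 194°
S and L unchanged.
= HSL(194°, 45%, 41%)


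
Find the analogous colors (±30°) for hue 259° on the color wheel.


Base hue: 259°
Left analog: (259 - 30) mod 360 = 229°
Right analog: (259 + 30) mod 360 = 289°
Analogous hues = 229° and 289°


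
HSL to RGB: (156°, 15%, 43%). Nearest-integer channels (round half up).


H=156°, S=0.15, L=0.43
C = (1-|2L-1|)×S = (1-|-0.14|)×0.15 = 0.129
H' = H/60 = 156/60 ≈ 2.6000; X = C×(1-|H' mod 2 - 1|) = 0.0774
m = L - C/2 = 0.43 - 0.0645 = 0.3655
Sector ⌊H'⌋ = 2 → (R',G',B') = (0.0, 0.129, 0.0774)
RGB = ((R'+m)×255, (G'+m)×255, (B'+m)×255) = (93.2025, 126.0975, 112.9395)
Round half up → RGB(93, 126, 113)


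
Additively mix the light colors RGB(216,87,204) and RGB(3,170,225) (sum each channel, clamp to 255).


Additive: each channel = min(255, C₁+C₂)
R: 216+3 = 219 → 219
G: 87+170 = 257 → 255
B: 204+225 = 429 → 255
= RGB(219, 255, 255)


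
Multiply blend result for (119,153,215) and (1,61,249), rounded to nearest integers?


Multiply: C = A×B/255, rounded to nearest integer
R: 119×1/255 = 119/255 ≈ 0.467 → 0
G: 153×61/255 = 9333/255 ≈ 36.600 → 37
B: 215×249/255 = 53535/255 ≈ 209.941 → 210
= RGB(0, 37, 210)


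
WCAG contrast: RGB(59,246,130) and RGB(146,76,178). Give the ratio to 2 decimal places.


Linearize each sRGB channel c=v/255: c/12.92 if c ≤ 0.04045 else ((c+0.055)/1.055)^2.4
L = 0.2126×R_lin + 0.7152×G_lin + 0.0722×B_lin
Color 1 (59,246,130):
  R=59: 59/255≈0.2314 > 0.04045 → ((0.2314+0.055)/1.055)^2.4 ≈ 0.04374
  G=246: 246/255≈0.9647 > 0.04045 → ((0.9647+0.055)/1.055)^2.4 ≈ 0.92158
  B=130: 130/255≈0.5098 > 0.04045 → ((0.5098+0.055)/1.055)^2.4 ≈ 0.22323
  L1 = 0.2126×0.04374 + 0.7152×0.92158 + 0.0722×0.22323 ≈ 0.68453
Color 2 (146,76,178):
  R=146: 146/255≈0.5725 > 0.04045 → ((0.5725+0.055)/1.055)^2.4 ≈ 0.28744
  G=76: 76/255≈0.2980 > 0.04045 → ((0.2980+0.055)/1.055)^2.4 ≈ 0.07227
  B=178: 178/255≈0.6980 > 0.04045 → ((0.6980+0.055)/1.055)^2.4 ≈ 0.44520
  L2 = 0.2126×0.28744 + 0.7152×0.07227 + 0.0722×0.44520 ≈ 0.14494
Lighter = 0.68453, Darker = 0.14494
Ratio = (L_lighter + 0.05) / (L_darker + 0.05)
Ratio = (0.68453 + 0.05) / (0.14494 + 0.05) = 0.73453 / 0.19494 ≈ 3.7679
Ratio ≈ 3.77:1


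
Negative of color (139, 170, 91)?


Invert: (255-R, 255-G, 255-B)
R: 255-139 = 116
G: 255-170 = 85
B: 255-91 = 164
= RGB(116, 85, 164)


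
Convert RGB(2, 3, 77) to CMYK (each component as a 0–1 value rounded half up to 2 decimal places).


R'=2/255≈0.0078, G'=3/255≈0.0118, B'=77/255≈0.3020
K = 1 - max(R',G',B') = 1 - 77/255 = 178/255 = 0.69803… → 0.70
(1-R'-K)/(1-K) simplifies to (max-R)/max with max = 77:
C = (77-2)/77 = 75/77 = 0.97402… → 0.97
M = (77-3)/77 = 74/77 = 0.96103… → 0.96
Y = (77-77)/77 = 0/77 = 0 → 0.00
= CMYK(0.97, 0.96, 0.00, 0.70)


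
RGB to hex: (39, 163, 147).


R = 39 → 27 (hex)
G = 163 → A3 (hex)
B = 147 → 93 (hex)
Hex = #27A393


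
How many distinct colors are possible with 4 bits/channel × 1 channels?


Total bits = 4 bits/channel × 1 channels = 4 bits
Distinct colors = 2^4
= 16 colors


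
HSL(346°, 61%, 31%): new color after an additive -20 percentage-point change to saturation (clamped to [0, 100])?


Original S = 61%
Adjustment = -20 percentage points
New S = 61 + (-20) = 41
Clamp to [0, 100] → 41
= HSL(346°, 41%, 31%)


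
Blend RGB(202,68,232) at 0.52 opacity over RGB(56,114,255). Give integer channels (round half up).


C = α×F + (1-α)×B, with 1-α = 0.48
R: 0.52×202 + 0.48×56 = 105.04 + 26.88 = 131.92 → 132
G: 0.52×68 + 0.48×114 = 35.36 + 54.72 = 90.08 → 90
B: 0.52×232 + 0.48×255 = 120.64 + 122.40 = 243.04 → 243
= RGB(132, 90, 243)


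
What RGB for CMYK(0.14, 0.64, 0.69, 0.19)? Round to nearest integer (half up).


R = 255 × (1-C) × (1-K) = 255 × 0.86 × 0.81 = 177.633 → 178
G = 255 × (1-M) × (1-K) = 255 × 0.36 × 0.81 = 74.358 → 74
B = 255 × (1-Y) × (1-K) = 255 × 0.31 × 0.81 = 64.0305 → 64
= RGB(178, 74, 64)


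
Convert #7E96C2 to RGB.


7E → 126 (R)
96 → 150 (G)
C2 → 194 (B)
= RGB(126, 150, 194)


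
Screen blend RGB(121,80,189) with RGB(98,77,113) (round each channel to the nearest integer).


Screen: C = 255 - (255-A)×(255-B)/255, rounded to nearest integer
R: 255 - (255-121)×(255-98)/255 = 255 - 21038/255 ≈ 255 - 82.502 = 172.498 → 172
G: 255 - (255-80)×(255-77)/255 = 255 - 31150/255 ≈ 255 - 122.157 = 132.843 → 133
B: 255 - (255-189)×(255-113)/255 = 255 - 9372/255 ≈ 255 - 36.753 = 218.247 → 218
= RGB(172, 133, 218)


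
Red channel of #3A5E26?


Color: #3A5E26
R = 3A = 58
G = 5E = 94
B = 26 = 38
Red = 58


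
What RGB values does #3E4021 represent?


3E → 62 (R)
40 → 64 (G)
21 → 33 (B)
= RGB(62, 64, 33)


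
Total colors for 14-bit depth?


Colors = 2^bits = 2^14
= 16,384 colors


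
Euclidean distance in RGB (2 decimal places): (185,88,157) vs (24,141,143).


d = √[(R₁-R₂)² + (G₁-G₂)² + (B₁-B₂)²]
d = √[(185-24)² + (88-141)² + (157-143)²]
d = √[25921 + 2809 + 196]
d = √28926
d ≈ 170.08


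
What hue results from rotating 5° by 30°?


New hue = (H + rotation) mod 360
New hue = (5 + 30) mod 360
= 35 mod 360
= 35°


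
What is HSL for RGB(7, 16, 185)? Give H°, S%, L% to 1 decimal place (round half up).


Normalize: R'=7/255≈0.0275, G'=16/255≈0.0627, B'=185/255≈0.7255
Max=185/255, Min=7/255, Δ=Max-Min=178/255
L = (Max+Min)/2 = (185+7)/510 = 192/510 = 0.37647… → L = 37.6%
L ≤ 0.5 → S = Δ/(Max+Min) = 178/(185+7) = 178/192 = 0.92708… → S = 92.7%
(the 1/255 factors cancel in S and H, so raw channel differences can be used)
Max is B' → H = 60 × ((R-G)/Δ + 4) = 60 × ((7-16)/178 + 4)
  -9/178 + 4 = -0.0505… + 4 = 3.9494…
  H = 60 × 3.9494… = 236.966…° → H = 237.0°
= HSL(237.0°, 92.7%, 37.6%)


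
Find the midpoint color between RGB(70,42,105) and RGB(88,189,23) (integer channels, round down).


Midpoint: each channel = ⌊(C₁+C₂)/2⌋
R: ⌊(70+88)/2⌋ = 79
G: ⌊(42+189)/2⌋ = 115
B: ⌊(105+23)/2⌋ = 64
= RGB(79, 115, 64)


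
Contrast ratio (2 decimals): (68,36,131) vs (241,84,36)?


Linearize each sRGB channel c=v/255: c/12.92 if c ≤ 0.04045 else ((c+0.055)/1.055)^2.4
L = 0.2126×R_lin + 0.7152×G_lin + 0.0722×B_lin
Color 1 (68,36,131):
  R=68: 68/255≈0.2667 > 0.04045 → ((0.2667+0.055)/1.055)^2.4 ≈ 0.05781
  G=36: 36/255≈0.1412 > 0.04045 → ((0.1412+0.055)/1.055)^2.4 ≈ 0.01764
  B=131: 131/255≈0.5137 > 0.04045 → ((0.5137+0.055)/1.055)^2.4 ≈ 0.22697
  L1 = 0.2126×0.05781 + 0.7152×0.01764 + 0.0722×0.22697 ≈ 0.04129
Color 2 (241,84,36):
  R=241: 241/255≈0.9451 > 0.04045 → ((0.9451+0.055)/1.055)^2.4 ≈ 0.87962
  G=84: 84/255≈0.3294 > 0.04045 → ((0.3294+0.055)/1.055)^2.4 ≈ 0.08866
  B=36: 36/255≈0.1412 > 0.04045 → ((0.1412+0.055)/1.055)^2.4 ≈ 0.01764
  L2 = 0.2126×0.87962 + 0.7152×0.08866 + 0.0722×0.01764 ≈ 0.25169
Lighter = 0.25169, Darker = 0.04129
Ratio = (L_lighter + 0.05) / (L_darker + 0.05)
Ratio = (0.25169 + 0.05) / (0.04129 + 0.05) = 0.30169 / 0.09129 ≈ 3.3046
Ratio ≈ 3.30:1


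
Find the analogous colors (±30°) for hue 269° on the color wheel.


Base hue: 269°
Left analog: (269 - 30) mod 360 = 239°
Right analog: (269 + 30) mod 360 = 299°
Analogous hues = 239° and 299°


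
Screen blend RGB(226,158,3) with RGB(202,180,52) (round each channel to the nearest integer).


Screen: C = 255 - (255-A)×(255-B)/255, rounded to nearest integer
R: 255 - (255-226)×(255-202)/255 = 255 - 1537/255 ≈ 255 - 6.027 = 248.973 → 249
G: 255 - (255-158)×(255-180)/255 = 255 - 7275/255 ≈ 255 - 28.529 = 226.471 → 226
B: 255 - (255-3)×(255-52)/255 = 255 - 51156/255 ≈ 255 - 200.612 = 54.388 → 54
= RGB(249, 226, 54)


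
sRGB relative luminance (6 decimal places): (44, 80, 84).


Linearize each channel (sRGB transfer function): c = v/255; c_lin = c/12.92 if c ≤ 0.04045, else ((c+0.055)/1.055)^2.4
  R: 44/255 ≈ 0.172549 > 0.04045 → ((0.172549+0.055)/1.055)^2.4 ≈ 0.025187
  G: 80/255 ≈ 0.313725 > 0.04045 → ((0.313725+0.055)/1.055)^2.4 ≈ 0.080220
  B: 84/255 ≈ 0.329412 > 0.04045 → ((0.329412+0.055)/1.055)^2.4 ≈ 0.088656
R_lin = 0.025187, G_lin = 0.080220, B_lin = 0.088656
L = 0.2126×R + 0.7152×G + 0.0722×B
L = 0.2126×0.025187 + 0.7152×0.080220 + 0.0722×0.088656
L ≈ 0.069129


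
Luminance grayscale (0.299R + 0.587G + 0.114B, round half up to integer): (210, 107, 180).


Gray = 0.299×R + 0.587×G + 0.114×B
Gray = 0.299×210 + 0.587×107 + 0.114×180
Gray = 62.790 + 62.809 + 20.520
Gray = 146.119 → round half up → 146
Gray = 146


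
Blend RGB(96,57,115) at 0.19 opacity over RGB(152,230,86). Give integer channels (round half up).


C = α×F + (1-α)×B, with 1-α = 0.81
R: 0.19×96 + 0.81×152 = 18.24 + 123.12 = 141.36 → 141
G: 0.19×57 + 0.81×230 = 10.83 + 186.30 = 197.13 → 197
B: 0.19×115 + 0.81×86 = 21.85 + 69.66 = 91.51 → 92
= RGB(141, 197, 92)


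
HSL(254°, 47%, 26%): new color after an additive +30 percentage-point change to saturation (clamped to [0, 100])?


Original S = 47%
Adjustment = +30 percentage points
New S = 47 + (30) = 77
Clamp to [0, 100] → 77
= HSL(254°, 77%, 26%)


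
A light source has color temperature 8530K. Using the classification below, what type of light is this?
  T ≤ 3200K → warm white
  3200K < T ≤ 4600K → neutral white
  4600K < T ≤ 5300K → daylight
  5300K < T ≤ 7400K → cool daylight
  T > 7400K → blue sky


Temperature: 8530K
8530K > 7400K → blue sky
Classification: blue sky


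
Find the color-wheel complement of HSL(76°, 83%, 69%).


Complement = opposite side of color wheel = hue + 180°
H' = (76 + 180) mod 360 = 256°
S and L unchanged.
= HSL(256°, 83%, 69%)


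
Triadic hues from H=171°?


Triadic: equally spaced at 120° intervals
H1 = 171°
H2 = (171 + 120) mod 360 = 291°
H3 = (171 + 240) mod 360 = 51°
Triadic = 171°, 291°, 51°


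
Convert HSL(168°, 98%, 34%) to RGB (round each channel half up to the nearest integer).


H=168°, S=0.98, L=0.34
C = (1-|2L-1|)×S = (1-|-0.32|)×0.98 = 0.6664
H' = H/60 = 168/60 ≈ 2.8000; X = C×(1-|H' mod 2 - 1|) = 0.53312
m = L - C/2 = 0.34 - 0.3332 = 0.0068
Sector ⌊H'⌋ = 2 → (R',G',B') = (0.0, 0.6664, 0.53312)
RGB = ((R'+m)×255, (G'+m)×255, (B'+m)×255) = (1.734, 171.666, 137.6796)
Round half up → RGB(2, 172, 138)


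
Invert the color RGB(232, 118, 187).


Invert: (255-R, 255-G, 255-B)
R: 255-232 = 23
G: 255-118 = 137
B: 255-187 = 68
= RGB(23, 137, 68)


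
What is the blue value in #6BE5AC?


Color: #6BE5AC
R = 6B = 107
G = E5 = 229
B = AC = 172
Blue = 172


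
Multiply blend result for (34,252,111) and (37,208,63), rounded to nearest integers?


Multiply: C = A×B/255, rounded to nearest integer
R: 34×37/255 = 1258/255 ≈ 4.933 → 5
G: 252×208/255 = 52416/255 ≈ 205.553 → 206
B: 111×63/255 = 6993/255 ≈ 27.424 → 27
= RGB(5, 206, 27)


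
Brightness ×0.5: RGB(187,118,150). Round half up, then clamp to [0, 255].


Multiply each channel by 0.5, round half up, clamp to [0, 255]
R: 187×0.5 = 93.5 → round → 94
G: 118×0.5 = 59
B: 150×0.5 = 75
= RGB(94, 59, 75)


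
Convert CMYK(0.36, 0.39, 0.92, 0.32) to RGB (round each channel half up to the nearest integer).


R = 255 × (1-C) × (1-K) = 255 × 0.64 × 0.68 = 110.976 → 111
G = 255 × (1-M) × (1-K) = 255 × 0.61 × 0.68 = 105.774 → 106
B = 255 × (1-Y) × (1-K) = 255 × 0.08 × 0.68 = 13.872 → 14
= RGB(111, 106, 14)


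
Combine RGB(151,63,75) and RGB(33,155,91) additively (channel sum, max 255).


Additive: each channel = min(255, C₁+C₂)
R: 151+33 = 184 → 184
G: 63+155 = 218 → 218
B: 75+91 = 166 → 166
= RGB(184, 218, 166)


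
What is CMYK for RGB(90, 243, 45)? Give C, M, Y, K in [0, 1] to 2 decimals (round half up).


R'=90/255≈0.3529, G'=243/255≈0.9529, B'=45/255≈0.1765
K = 1 - max(R',G',B') = 1 - 243/255 = 12/255 = 0.04705… → 0.05
(1-R'-K)/(1-K) simplifies to (max-R)/max with max = 243:
C = (243-90)/243 = 153/243 = 0.62962… → 0.63
M = (243-243)/243 = 0/243 = 0 → 0.00
Y = (243-45)/243 = 198/243 = 0.81481… → 0.81
= CMYK(0.63, 0.00, 0.81, 0.05)


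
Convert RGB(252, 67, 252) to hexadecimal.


R = 252 → FC (hex)
G = 67 → 43 (hex)
B = 252 → FC (hex)
Hex = #FC43FC


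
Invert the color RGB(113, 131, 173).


Invert: (255-R, 255-G, 255-B)
R: 255-113 = 142
G: 255-131 = 124
B: 255-173 = 82
= RGB(142, 124, 82)


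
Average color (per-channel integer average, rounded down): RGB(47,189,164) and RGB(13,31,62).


Midpoint: each channel = ⌊(C₁+C₂)/2⌋
R: ⌊(47+13)/2⌋ = 30
G: ⌊(189+31)/2⌋ = 110
B: ⌊(164+62)/2⌋ = 113
= RGB(30, 110, 113)


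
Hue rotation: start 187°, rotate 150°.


New hue = (H + rotation) mod 360
New hue = (187 + 150) mod 360
= 337 mod 360
= 337°


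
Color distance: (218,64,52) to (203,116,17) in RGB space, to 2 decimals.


d = √[(R₁-R₂)² + (G₁-G₂)² + (B₁-B₂)²]
d = √[(218-203)² + (64-116)² + (52-17)²]
d = √[225 + 2704 + 1225]
d = √4154
d ≈ 64.45


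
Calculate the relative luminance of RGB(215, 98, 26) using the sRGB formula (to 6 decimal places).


Linearize each channel (sRGB transfer function): c = v/255; c_lin = c/12.92 if c ≤ 0.04045, else ((c+0.055)/1.055)^2.4
  R: 215/255 ≈ 0.843137 > 0.04045 → ((0.843137+0.055)/1.055)^2.4 ≈ 0.679542
  G: 98/255 ≈ 0.384314 > 0.04045 → ((0.384314+0.055)/1.055)^2.4 ≈ 0.122139
  B: 26/255 ≈ 0.101961 > 0.04045 → ((0.101961+0.055)/1.055)^2.4 ≈ 0.010330
R_lin = 0.679542, G_lin = 0.122139, B_lin = 0.010330
L = 0.2126×R + 0.7152×G + 0.0722×B
L = 0.2126×0.679542 + 0.7152×0.122139 + 0.0722×0.010330
L ≈ 0.232570


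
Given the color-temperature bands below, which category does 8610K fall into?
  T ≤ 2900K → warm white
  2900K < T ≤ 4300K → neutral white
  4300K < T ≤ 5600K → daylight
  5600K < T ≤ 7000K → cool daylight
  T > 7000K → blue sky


Temperature: 8610K
8610K > 7000K → blue sky
Classification: blue sky


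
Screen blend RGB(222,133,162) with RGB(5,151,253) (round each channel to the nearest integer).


Screen: C = 255 - (255-A)×(255-B)/255, rounded to nearest integer
R: 255 - (255-222)×(255-5)/255 = 255 - 8250/255 ≈ 255 - 32.353 = 222.647 → 223
G: 255 - (255-133)×(255-151)/255 = 255 - 12688/255 ≈ 255 - 49.757 = 205.243 → 205
B: 255 - (255-162)×(255-253)/255 = 255 - 186/255 ≈ 255 - 0.729 = 254.271 → 254
= RGB(223, 205, 254)


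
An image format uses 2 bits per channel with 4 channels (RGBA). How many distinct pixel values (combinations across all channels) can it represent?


Total bits = 2 bits/channel × 4 channels = 8 bits
Distinct pixel values = 2^8
= 256 pixel values


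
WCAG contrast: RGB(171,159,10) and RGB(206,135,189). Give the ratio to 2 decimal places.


Linearize each sRGB channel c=v/255: c/12.92 if c ≤ 0.04045 else ((c+0.055)/1.055)^2.4
L = 0.2126×R_lin + 0.7152×G_lin + 0.0722×B_lin
Color 1 (171,159,10):
  R=171: 171/255≈0.6706 > 0.04045 → ((0.6706+0.055)/1.055)^2.4 ≈ 0.40724
  G=159: 159/255≈0.6235 > 0.04045 → ((0.6235+0.055)/1.055)^2.4 ≈ 0.34670
  B=10: 10/255≈0.0392 ≤ 0.04045 → 0.0392/12.92 ≈ 0.00304
  L1 = 0.2126×0.40724 + 0.7152×0.34670 + 0.0722×0.00304 ≈ 0.33476
Color 2 (206,135,189):
  R=206: 206/255≈0.8078 > 0.04045 → ((0.8078+0.055)/1.055)^2.4 ≈ 0.61721
  G=135: 135/255≈0.5294 > 0.04045 → ((0.5294+0.055)/1.055)^2.4 ≈ 0.24228
  B=189: 189/255≈0.7412 > 0.04045 → ((0.7412+0.055)/1.055)^2.4 ≈ 0.50888
  L2 = 0.2126×0.61721 + 0.7152×0.24228 + 0.0722×0.50888 ≈ 0.34124
Lighter = 0.34124, Darker = 0.33476
Ratio = (L_lighter + 0.05) / (L_darker + 0.05)
Ratio = (0.34124 + 0.05) / (0.33476 + 0.05) = 0.39124 / 0.38476 ≈ 1.0168
Ratio ≈ 1.02:1


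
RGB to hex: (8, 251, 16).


R = 8 → 08 (hex)
G = 251 → FB (hex)
B = 16 → 10 (hex)
Hex = #08FB10


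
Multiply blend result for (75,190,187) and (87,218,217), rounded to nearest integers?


Multiply: C = A×B/255, rounded to nearest integer
R: 75×87/255 = 6525/255 ≈ 25.588 → 26
G: 190×218/255 = 41420/255 ≈ 162.431 → 162
B: 187×217/255 = 40579/255 ≈ 159.133 → 159
= RGB(26, 162, 159)


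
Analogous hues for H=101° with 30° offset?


Base hue: 101°
Left analog: (101 - 30) mod 360 = 71°
Right analog: (101 + 30) mod 360 = 131°
Analogous hues = 71° and 131°


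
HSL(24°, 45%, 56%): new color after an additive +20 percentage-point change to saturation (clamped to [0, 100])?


Original S = 45%
Adjustment = +20 percentage points
New S = 45 + (20) = 65
Clamp to [0, 100] → 65
= HSL(24°, 65%, 56%)


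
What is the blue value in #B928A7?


Color: #B928A7
R = B9 = 185
G = 28 = 40
B = A7 = 167
Blue = 167


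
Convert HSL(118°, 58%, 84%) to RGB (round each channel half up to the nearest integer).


H=118°, S=0.58, L=0.84
C = (1-|2L-1|)×S = (1-|0.68|)×0.58 = 0.1856
H' = H/60 = 118/60 ≈ 1.9667; X = C×(1-|H' mod 2 - 1|) ≈ 0.0062
m = L - C/2 = 0.84 - 0.0928 = 0.7472
Sector ⌊H'⌋ = 1 → (R',G',B') = (≈0.0062, 0.1856, 0.0)
RGB = ((R'+m)×255, (G'+m)×255, (B'+m)×255) = (192.1136, 237.864, 190.536)
Round half up → RGB(192, 238, 191)


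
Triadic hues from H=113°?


Triadic: equally spaced at 120° intervals
H1 = 113°
H2 = (113 + 120) mod 360 = 233°
H3 = (113 + 240) mod 360 = 353°
Triadic = 113°, 233°, 353°


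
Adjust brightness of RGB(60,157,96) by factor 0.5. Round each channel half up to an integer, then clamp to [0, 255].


Multiply each channel by 0.5, round half up, clamp to [0, 255]
R: 60×0.5 = 30
G: 157×0.5 = 78.5 → round → 79
B: 96×0.5 = 48
= RGB(30, 79, 48)


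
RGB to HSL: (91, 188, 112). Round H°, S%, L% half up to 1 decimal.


Normalize: R'=91/255≈0.3569, G'=188/255≈0.7373, B'=112/255≈0.4392
Max=188/255, Min=91/255, Δ=Max-Min=97/255
L = (Max+Min)/2 = (188+91)/510 = 279/510 = 0.54705… → L = 54.7%
L > 0.5 → S = Δ/(2-Max-Min) = 97/(510-188-91) = 97/231 = 0.41991… → S = 42.0%
(the 1/255 factors cancel in S and H, so raw channel differences can be used)
Max is G' → H = 60 × ((B-R)/Δ + 2) = 60 × ((112-91)/97 + 2)
  21/97 + 2 = 0.2164… + 2 = 2.2164…
  H = 60 × 2.2164… = 132.989…° → H = 133.0°
= HSL(133.0°, 42.0%, 54.7%)


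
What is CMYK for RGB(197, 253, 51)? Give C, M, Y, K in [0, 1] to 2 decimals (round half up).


R'=197/255≈0.7725, G'=253/255≈0.9922, B'=51/255≈0.2000
K = 1 - max(R',G',B') = 1 - 253/255 = 2/255 = 0.00784… → 0.01
(1-R'-K)/(1-K) simplifies to (max-R)/max with max = 253:
C = (253-197)/253 = 56/253 = 0.22134… → 0.22
M = (253-253)/253 = 0/253 = 0 → 0.00
Y = (253-51)/253 = 202/253 = 0.79841… → 0.80
= CMYK(0.22, 0.00, 0.80, 0.01)


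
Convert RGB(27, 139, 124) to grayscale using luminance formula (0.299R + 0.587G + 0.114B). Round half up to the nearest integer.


Gray = 0.299×R + 0.587×G + 0.114×B
Gray = 0.299×27 + 0.587×139 + 0.114×124
Gray = 8.073 + 81.593 + 14.136
Gray = 103.802 → round half up → 104
Gray = 104


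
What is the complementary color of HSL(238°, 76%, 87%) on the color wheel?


Complement = opposite side of color wheel = hue + 180°
H' = (238 + 180) mod 360 = 58°
S and L unchanged.
= HSL(58°, 76%, 87%)


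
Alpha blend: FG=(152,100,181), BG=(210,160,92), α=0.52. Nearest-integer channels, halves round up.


C = α×F + (1-α)×B, with 1-α = 0.48
R: 0.52×152 + 0.48×210 = 79.04 + 100.80 = 179.84 → 180
G: 0.52×100 + 0.48×160 = 52.00 + 76.80 = 128.80 → 129
B: 0.52×181 + 0.48×92 = 94.12 + 44.16 = 138.28 → 138
= RGB(180, 129, 138)


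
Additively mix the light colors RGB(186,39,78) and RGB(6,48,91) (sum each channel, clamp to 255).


Additive: each channel = min(255, C₁+C₂)
R: 186+6 = 192 → 192
G: 39+48 = 87 → 87
B: 78+91 = 169 → 169
= RGB(192, 87, 169)


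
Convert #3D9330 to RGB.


3D → 61 (R)
93 → 147 (G)
30 → 48 (B)
= RGB(61, 147, 48)


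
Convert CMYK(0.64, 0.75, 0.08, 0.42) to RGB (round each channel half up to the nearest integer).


R = 255 × (1-C) × (1-K) = 255 × 0.36 × 0.58 = 53.244 → 53
G = 255 × (1-M) × (1-K) = 255 × 0.25 × 0.58 = 36.975 → 37
B = 255 × (1-Y) × (1-K) = 255 × 0.92 × 0.58 = 136.068 → 136
= RGB(53, 37, 136)


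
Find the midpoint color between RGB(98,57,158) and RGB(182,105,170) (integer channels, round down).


Midpoint: each channel = ⌊(C₁+C₂)/2⌋
R: ⌊(98+182)/2⌋ = 140
G: ⌊(57+105)/2⌋ = 81
B: ⌊(158+170)/2⌋ = 164
= RGB(140, 81, 164)


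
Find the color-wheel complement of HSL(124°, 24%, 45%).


Complement = opposite side of color wheel = hue + 180°
H' = (124 + 180) mod 360 = 304°
S and L unchanged.
= HSL(304°, 24%, 45%)


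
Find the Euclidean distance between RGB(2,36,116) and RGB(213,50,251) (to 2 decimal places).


d = √[(R₁-R₂)² + (G₁-G₂)² + (B₁-B₂)²]
d = √[(2-213)² + (36-50)² + (116-251)²]
d = √[44521 + 196 + 18225]
d = √62942
d ≈ 250.88


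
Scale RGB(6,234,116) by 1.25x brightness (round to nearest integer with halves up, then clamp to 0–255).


Multiply each channel by 1.25, round half up, clamp to [0, 255]
R: 6×1.25 = 7.5 → round → 8
G: 234×1.25 = 292.5 → round → 293 → clamp → 255
B: 116×1.25 = 145
= RGB(8, 255, 145)


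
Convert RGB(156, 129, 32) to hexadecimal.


R = 156 → 9C (hex)
G = 129 → 81 (hex)
B = 32 → 20 (hex)
Hex = #9C8120


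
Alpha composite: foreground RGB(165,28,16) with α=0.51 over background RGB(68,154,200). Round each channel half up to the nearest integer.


C = α×F + (1-α)×B, with 1-α = 0.49
R: 0.51×165 + 0.49×68 = 84.15 + 33.32 = 117.47 → 117
G: 0.51×28 + 0.49×154 = 14.28 + 75.46 = 89.74 → 90
B: 0.51×16 + 0.49×200 = 8.16 + 98.00 = 106.16 → 106
= RGB(117, 90, 106)


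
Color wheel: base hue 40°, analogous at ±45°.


Base hue: 40°
Left analog: (40 - 45) mod 360 = 355°
Right analog: (40 + 45) mod 360 = 85°
Analogous hues = 355° and 85°


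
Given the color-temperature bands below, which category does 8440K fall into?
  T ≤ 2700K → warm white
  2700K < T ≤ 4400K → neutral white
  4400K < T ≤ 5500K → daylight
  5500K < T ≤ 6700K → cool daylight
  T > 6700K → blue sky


Temperature: 8440K
8440K > 6700K → blue sky
Classification: blue sky


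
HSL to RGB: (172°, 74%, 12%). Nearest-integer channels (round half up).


H=172°, S=0.74, L=0.12
C = (1-|2L-1|)×S = (1-|-0.76|)×0.74 = 0.1776
H' = H/60 = 172/60 ≈ 2.8667; X = C×(1-|H' mod 2 - 1|) = 0.15392
m = L - C/2 = 0.12 - 0.0888 = 0.0312
Sector ⌊H'⌋ = 2 → (R',G',B') = (0.0, 0.1776, 0.15392)
RGB = ((R'+m)×255, (G'+m)×255, (B'+m)×255) = (7.956, 53.244, 47.2056)
Round half up → RGB(8, 53, 47)


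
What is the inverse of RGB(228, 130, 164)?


Invert: (255-R, 255-G, 255-B)
R: 255-228 = 27
G: 255-130 = 125
B: 255-164 = 91
= RGB(27, 125, 91)


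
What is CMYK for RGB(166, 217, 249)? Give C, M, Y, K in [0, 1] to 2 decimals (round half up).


R'=166/255≈0.6510, G'=217/255≈0.8510, B'=249/255≈0.9765
K = 1 - max(R',G',B') = 1 - 249/255 = 6/255 = 0.02352… → 0.02
(1-R'-K)/(1-K) simplifies to (max-R)/max with max = 249:
C = (249-166)/249 = 83/249 = 0.33333… → 0.33
M = (249-217)/249 = 32/249 = 0.12851… → 0.13
Y = (249-249)/249 = 0/249 = 0 → 0.00
= CMYK(0.33, 0.13, 0.00, 0.02)


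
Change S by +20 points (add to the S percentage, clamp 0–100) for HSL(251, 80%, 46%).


Original S = 80%
Adjustment = +20 percentage points
New S = 80 + (20) = 100
Clamp to [0, 100] → 100
= HSL(251°, 100%, 46%)


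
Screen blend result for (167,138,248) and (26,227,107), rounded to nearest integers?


Screen: C = 255 - (255-A)×(255-B)/255, rounded to nearest integer
R: 255 - (255-167)×(255-26)/255 = 255 - 20152/255 ≈ 255 - 79.027 = 175.973 → 176
G: 255 - (255-138)×(255-227)/255 = 255 - 3276/255 ≈ 255 - 12.847 = 242.153 → 242
B: 255 - (255-248)×(255-107)/255 = 255 - 1036/255 ≈ 255 - 4.063 = 250.937 → 251
= RGB(176, 242, 251)


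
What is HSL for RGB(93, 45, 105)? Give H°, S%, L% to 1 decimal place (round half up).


Normalize: R'=93/255≈0.3647, G'=45/255≈0.1765, B'=105/255≈0.4118
Max=105/255, Min=45/255, Δ=Max-Min=60/255
L = (Max+Min)/2 = (105+45)/510 = 150/510 = 0.29411… → L = 29.4%
L ≤ 0.5 → S = Δ/(Max+Min) = 60/(105+45) = 60/150 = 0.4 → S = 40.0%
(the 1/255 factors cancel in S and H, so raw channel differences can be used)
Max is B' → H = 60 × ((R-G)/Δ + 4) = 60 × ((93-45)/60 + 4)
  48/60 + 4 = 0.8 + 4 = 4.8
  H = 60 × 4.8 = 288° → H = 288.0°
= HSL(288.0°, 40.0%, 29.4%)


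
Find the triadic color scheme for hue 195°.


Triadic: equally spaced at 120° intervals
H1 = 195°
H2 = (195 + 120) mod 360 = 315°
H3 = (195 + 240) mod 360 = 75°
Triadic = 195°, 315°, 75°


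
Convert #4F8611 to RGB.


4F → 79 (R)
86 → 134 (G)
11 → 17 (B)
= RGB(79, 134, 17)


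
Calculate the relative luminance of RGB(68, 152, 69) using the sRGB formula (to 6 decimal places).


Linearize each channel (sRGB transfer function): c = v/255; c_lin = c/12.92 if c ≤ 0.04045, else ((c+0.055)/1.055)^2.4
  R: 68/255 ≈ 0.266667 > 0.04045 → ((0.266667+0.055)/1.055)^2.4 ≈ 0.057805
  G: 152/255 ≈ 0.596078 > 0.04045 → ((0.596078+0.055)/1.055)^2.4 ≈ 0.313989
  B: 69/255 ≈ 0.270588 > 0.04045 → ((0.270588+0.055)/1.055)^2.4 ≈ 0.059511
R_lin = 0.057805, G_lin = 0.313989, B_lin = 0.059511
L = 0.2126×R + 0.7152×G + 0.0722×B
L = 0.2126×0.057805 + 0.7152×0.313989 + 0.0722×0.059511
L ≈ 0.241151


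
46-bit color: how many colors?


Colors = 2^bits = 2^46
= 70,368,744,177,664 colors


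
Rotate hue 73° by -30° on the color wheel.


New hue = (H + rotation) mod 360
New hue = (73 -30) mod 360
= 43 mod 360
= 43°


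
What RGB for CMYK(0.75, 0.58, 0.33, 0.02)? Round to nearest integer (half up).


R = 255 × (1-C) × (1-K) = 255 × 0.25 × 0.98 = 62.475 → 62
G = 255 × (1-M) × (1-K) = 255 × 0.42 × 0.98 = 104.958 → 105
B = 255 × (1-Y) × (1-K) = 255 × 0.67 × 0.98 = 167.433 → 167
= RGB(62, 105, 167)


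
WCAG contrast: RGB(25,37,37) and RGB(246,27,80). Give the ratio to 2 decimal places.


Linearize each sRGB channel c=v/255: c/12.92 if c ≤ 0.04045 else ((c+0.055)/1.055)^2.4
L = 0.2126×R_lin + 0.7152×G_lin + 0.0722×B_lin
Color 1 (25,37,37):
  R=25: 25/255≈0.0980 > 0.04045 → ((0.0980+0.055)/1.055)^2.4 ≈ 0.00972
  G=37: 37/255≈0.1451 > 0.04045 → ((0.1451+0.055)/1.055)^2.4 ≈ 0.01850
  B=37: 37/255≈0.1451 > 0.04045 → ((0.1451+0.055)/1.055)^2.4 ≈ 0.01850
  L1 = 0.2126×0.00972 + 0.7152×0.01850 + 0.0722×0.01850 ≈ 0.01663
Color 2 (246,27,80):
  R=246: 246/255≈0.9647 > 0.04045 → ((0.9647+0.055)/1.055)^2.4 ≈ 0.92158
  G=27: 27/255≈0.1059 > 0.04045 → ((0.1059+0.055)/1.055)^2.4 ≈ 0.01096
  B=80: 80/255≈0.3137 > 0.04045 → ((0.3137+0.055)/1.055)^2.4 ≈ 0.08022
  L2 = 0.2126×0.92158 + 0.7152×0.01096 + 0.0722×0.08022 ≈ 0.20956
Lighter = 0.20956, Darker = 0.01663
Ratio = (L_lighter + 0.05) / (L_darker + 0.05)
Ratio = (0.20956 + 0.05) / (0.01663 + 0.05) = 0.25956 / 0.06663 ≈ 3.8953
Ratio ≈ 3.90:1


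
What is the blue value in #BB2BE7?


Color: #BB2BE7
R = BB = 187
G = 2B = 43
B = E7 = 231
Blue = 231


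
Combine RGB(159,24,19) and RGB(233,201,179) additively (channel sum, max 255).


Additive: each channel = min(255, C₁+C₂)
R: 159+233 = 392 → 255
G: 24+201 = 225 → 225
B: 19+179 = 198 → 198
= RGB(255, 225, 198)


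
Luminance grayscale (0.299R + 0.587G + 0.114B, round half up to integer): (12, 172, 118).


Gray = 0.299×R + 0.587×G + 0.114×B
Gray = 0.299×12 + 0.587×172 + 0.114×118
Gray = 3.588 + 100.964 + 13.452
Gray = 118.004 → round half up → 118
Gray = 118


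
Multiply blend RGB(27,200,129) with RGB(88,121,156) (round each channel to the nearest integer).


Multiply: C = A×B/255, rounded to nearest integer
R: 27×88/255 = 2376/255 ≈ 9.318 → 9
G: 200×121/255 = 24200/255 ≈ 94.902 → 95
B: 129×156/255 = 20124/255 ≈ 78.918 → 79
= RGB(9, 95, 79)


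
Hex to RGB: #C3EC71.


C3 → 195 (R)
EC → 236 (G)
71 → 113 (B)
= RGB(195, 236, 113)


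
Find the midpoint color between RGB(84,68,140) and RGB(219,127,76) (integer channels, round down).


Midpoint: each channel = ⌊(C₁+C₂)/2⌋
R: ⌊(84+219)/2⌋ = 151
G: ⌊(68+127)/2⌋ = 97
B: ⌊(140+76)/2⌋ = 108
= RGB(151, 97, 108)


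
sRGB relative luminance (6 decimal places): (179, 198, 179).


Linearize each channel (sRGB transfer function): c = v/255; c_lin = c/12.92 if c ≤ 0.04045, else ((c+0.055)/1.055)^2.4
  R: 179/255 ≈ 0.701961 > 0.04045 → ((0.701961+0.055)/1.055)^2.4 ≈ 0.450786
  G: 198/255 ≈ 0.776471 > 0.04045 → ((0.776471+0.055)/1.055)^2.4 ≈ 0.564712
  B: 179/255 ≈ 0.701961 > 0.04045 → ((0.701961+0.055)/1.055)^2.4 ≈ 0.450786
R_lin = 0.450786, G_lin = 0.564712, B_lin = 0.450786
L = 0.2126×R + 0.7152×G + 0.0722×B
L = 0.2126×0.450786 + 0.7152×0.564712 + 0.0722×0.450786
L ≈ 0.532265


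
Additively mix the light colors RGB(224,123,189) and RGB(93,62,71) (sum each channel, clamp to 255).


Additive: each channel = min(255, C₁+C₂)
R: 224+93 = 317 → 255
G: 123+62 = 185 → 185
B: 189+71 = 260 → 255
= RGB(255, 185, 255)


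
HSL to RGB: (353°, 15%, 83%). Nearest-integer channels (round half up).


H=353°, S=0.15, L=0.83
C = (1-|2L-1|)×S = (1-|0.66|)×0.15 = 0.051
H' = H/60 = 353/60 ≈ 5.8833; X = C×(1-|H' mod 2 - 1|) = 0.00595
m = L - C/2 = 0.83 - 0.0255 = 0.8045
Sector ⌊H'⌋ = 5 → (R',G',B') = (0.051, 0.0, 0.00595)
RGB = ((R'+m)×255, (G'+m)×255, (B'+m)×255) = (218.1525, 205.1475, 206.66475)
Round half up → RGB(218, 205, 207)


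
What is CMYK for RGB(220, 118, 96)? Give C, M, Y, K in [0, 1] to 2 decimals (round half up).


R'=220/255≈0.8627, G'=118/255≈0.4627, B'=96/255≈0.3765
K = 1 - max(R',G',B') = 1 - 220/255 = 35/255 = 0.13725… → 0.14
(1-R'-K)/(1-K) simplifies to (max-R)/max with max = 220:
C = (220-220)/220 = 0/220 = 0 → 0.00
M = (220-118)/220 = 102/220 = 0.46363… → 0.46
Y = (220-96)/220 = 124/220 = 0.56363… → 0.56
= CMYK(0.00, 0.46, 0.56, 0.14)


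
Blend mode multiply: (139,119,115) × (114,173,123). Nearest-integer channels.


Multiply: C = A×B/255, rounded to nearest integer
R: 139×114/255 = 15846/255 ≈ 62.141 → 62
G: 119×173/255 = 20587/255 ≈ 80.733 → 81
B: 115×123/255 = 14145/255 ≈ 55.471 → 55
= RGB(62, 81, 55)


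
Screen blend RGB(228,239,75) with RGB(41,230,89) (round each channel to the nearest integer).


Screen: C = 255 - (255-A)×(255-B)/255, rounded to nearest integer
R: 255 - (255-228)×(255-41)/255 = 255 - 5778/255 ≈ 255 - 22.659 = 232.341 → 232
G: 255 - (255-239)×(255-230)/255 = 255 - 400/255 ≈ 255 - 1.569 = 253.431 → 253
B: 255 - (255-75)×(255-89)/255 = 255 - 29880/255 ≈ 255 - 117.176 = 137.824 → 138
= RGB(232, 253, 138)


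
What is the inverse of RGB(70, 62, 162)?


Invert: (255-R, 255-G, 255-B)
R: 255-70 = 185
G: 255-62 = 193
B: 255-162 = 93
= RGB(185, 193, 93)


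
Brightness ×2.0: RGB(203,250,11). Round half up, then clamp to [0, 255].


Multiply each channel by 2.0, round half up, clamp to [0, 255]
R: 203×2.0 = 406 → clamp → 255
G: 250×2.0 = 500 → clamp → 255
B: 11×2.0 = 22
= RGB(255, 255, 22)


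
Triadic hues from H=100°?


Triadic: equally spaced at 120° intervals
H1 = 100°
H2 = (100 + 120) mod 360 = 220°
H3 = (100 + 240) mod 360 = 340°
Triadic = 100°, 220°, 340°


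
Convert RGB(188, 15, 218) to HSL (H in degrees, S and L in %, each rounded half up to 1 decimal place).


Normalize: R'=188/255≈0.7373, G'=15/255≈0.0588, B'=218/255≈0.8549
Max=218/255, Min=15/255, Δ=Max-Min=203/255
L = (Max+Min)/2 = (218+15)/510 = 233/510 = 0.45686… → L = 45.7%
L ≤ 0.5 → S = Δ/(Max+Min) = 203/(218+15) = 203/233 = 0.87124… → S = 87.1%
(the 1/255 factors cancel in S and H, so raw channel differences can be used)
Max is B' → H = 60 × ((R-G)/Δ + 4) = 60 × ((188-15)/203 + 4)
  173/203 + 4 = 0.8522… + 4 = 4.8522…
  H = 60 × 4.8522… = 291.133…° → H = 291.1°
= HSL(291.1°, 87.1%, 45.7%)


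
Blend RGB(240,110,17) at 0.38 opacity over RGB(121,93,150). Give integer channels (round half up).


C = α×F + (1-α)×B, with 1-α = 0.62
R: 0.38×240 + 0.62×121 = 91.20 + 75.02 = 166.22 → 166
G: 0.38×110 + 0.62×93 = 41.80 + 57.66 = 99.46 → 99
B: 0.38×17 + 0.62×150 = 6.46 + 93.00 = 99.46 → 99
= RGB(166, 99, 99)


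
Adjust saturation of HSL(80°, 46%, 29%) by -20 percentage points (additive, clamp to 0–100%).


Original S = 46%
Adjustment = -20 percentage points
New S = 46 + (-20) = 26
Clamp to [0, 100] → 26
= HSL(80°, 26%, 29%)


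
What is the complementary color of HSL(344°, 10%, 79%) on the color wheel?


Complement = opposite side of color wheel = hue + 180°
H' = (344 + 180) mod 360 = 164°
S and L unchanged.
= HSL(164°, 10%, 79%)


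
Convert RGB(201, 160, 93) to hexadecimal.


R = 201 → C9 (hex)
G = 160 → A0 (hex)
B = 93 → 5D (hex)
Hex = #C9A05D


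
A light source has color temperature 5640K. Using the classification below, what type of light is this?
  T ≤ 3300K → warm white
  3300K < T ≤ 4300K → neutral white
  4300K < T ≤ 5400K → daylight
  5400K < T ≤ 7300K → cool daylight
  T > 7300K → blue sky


Temperature: 5640K
5400K < 5640K ≤ 7300K → cool daylight
Classification: cool daylight


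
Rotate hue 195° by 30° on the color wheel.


New hue = (H + rotation) mod 360
New hue = (195 + 30) mod 360
= 225 mod 360
= 225°


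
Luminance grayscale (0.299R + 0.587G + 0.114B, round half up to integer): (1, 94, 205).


Gray = 0.299×R + 0.587×G + 0.114×B
Gray = 0.299×1 + 0.587×94 + 0.114×205
Gray = 0.299 + 55.178 + 23.370
Gray = 78.847 → round half up → 79
Gray = 79


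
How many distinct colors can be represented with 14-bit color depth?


Colors = 2^bits = 2^14
= 16,384 colors


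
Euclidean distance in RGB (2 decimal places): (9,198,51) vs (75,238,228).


d = √[(R₁-R₂)² + (G₁-G₂)² + (B₁-B₂)²]
d = √[(9-75)² + (198-238)² + (51-228)²]
d = √[4356 + 1600 + 31329]
d = √37285
d ≈ 193.09


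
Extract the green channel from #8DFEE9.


Color: #8DFEE9
R = 8D = 141
G = FE = 254
B = E9 = 233
Green = 254


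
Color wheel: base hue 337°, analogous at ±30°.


Base hue: 337°
Left analog: (337 - 30) mod 360 = 307°
Right analog: (337 + 30) mod 360 = 7°
Analogous hues = 307° and 7°


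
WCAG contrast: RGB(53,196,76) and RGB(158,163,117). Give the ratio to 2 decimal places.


Linearize each sRGB channel c=v/255: c/12.92 if c ≤ 0.04045 else ((c+0.055)/1.055)^2.4
L = 0.2126×R_lin + 0.7152×G_lin + 0.0722×B_lin
Color 1 (53,196,76):
  R=53: 53/255≈0.2078 > 0.04045 → ((0.2078+0.055)/1.055)^2.4 ≈ 0.03560
  G=196: 196/255≈0.7686 > 0.04045 → ((0.7686+0.055)/1.055)^2.4 ≈ 0.55201
  B=76: 76/255≈0.2980 > 0.04045 → ((0.2980+0.055)/1.055)^2.4 ≈ 0.07227
  L1 = 0.2126×0.03560 + 0.7152×0.55201 + 0.0722×0.07227 ≈ 0.40759
Color 2 (158,163,117):
  R=158: 158/255≈0.6196 > 0.04045 → ((0.6196+0.055)/1.055)^2.4 ≈ 0.34191
  G=163: 163/255≈0.6392 > 0.04045 → ((0.6392+0.055)/1.055)^2.4 ≈ 0.36625
  B=117: 117/255≈0.4588 > 0.04045 → ((0.4588+0.055)/1.055)^2.4 ≈ 0.17789
  L2 = 0.2126×0.34191 + 0.7152×0.36625 + 0.0722×0.17789 ≈ 0.34748
Lighter = 0.40759, Darker = 0.34748
Ratio = (L_lighter + 0.05) / (L_darker + 0.05)
Ratio = (0.40759 + 0.05) / (0.34748 + 0.05) = 0.45759 / 0.39748 ≈ 1.1512
Ratio ≈ 1.15:1


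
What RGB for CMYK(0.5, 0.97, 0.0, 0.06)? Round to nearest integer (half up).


R = 255 × (1-C) × (1-K) = 255 × 0.50 × 0.94 = 119.85 → 120
G = 255 × (1-M) × (1-K) = 255 × 0.03 × 0.94 = 7.191 → 7
B = 255 × (1-Y) × (1-K) = 255 × 1.00 × 0.94 = 239.7 → 240
= RGB(120, 7, 240)
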